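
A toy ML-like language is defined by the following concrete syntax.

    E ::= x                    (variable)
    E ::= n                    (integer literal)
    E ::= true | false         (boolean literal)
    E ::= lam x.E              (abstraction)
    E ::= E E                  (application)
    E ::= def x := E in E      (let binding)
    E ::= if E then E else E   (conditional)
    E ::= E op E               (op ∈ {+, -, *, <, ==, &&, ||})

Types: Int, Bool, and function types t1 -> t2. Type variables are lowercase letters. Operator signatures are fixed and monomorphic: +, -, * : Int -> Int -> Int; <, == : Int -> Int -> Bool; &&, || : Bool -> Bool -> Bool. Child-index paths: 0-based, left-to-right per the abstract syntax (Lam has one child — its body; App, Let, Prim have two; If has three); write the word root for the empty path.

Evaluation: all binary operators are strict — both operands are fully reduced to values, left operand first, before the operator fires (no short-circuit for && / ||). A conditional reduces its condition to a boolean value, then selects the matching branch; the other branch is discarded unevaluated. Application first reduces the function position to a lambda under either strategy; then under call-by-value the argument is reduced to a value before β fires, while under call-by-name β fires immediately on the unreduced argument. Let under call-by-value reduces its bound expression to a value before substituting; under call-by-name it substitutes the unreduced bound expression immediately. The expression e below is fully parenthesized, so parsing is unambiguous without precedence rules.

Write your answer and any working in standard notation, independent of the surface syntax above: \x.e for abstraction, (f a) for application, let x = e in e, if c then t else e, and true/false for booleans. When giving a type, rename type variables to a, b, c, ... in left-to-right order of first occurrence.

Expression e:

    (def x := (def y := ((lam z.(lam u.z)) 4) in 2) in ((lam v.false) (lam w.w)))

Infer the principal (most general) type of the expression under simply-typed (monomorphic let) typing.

Answer: Bool

Working:
z : a
\u._ : b -> a
\z._ : a -> b -> a
  unify a -> b -> a ~ Int -> c
  unify a ~ Int
  unify b -> Int ~ c
_ _ : b -> Int
let y : b -> Int
let x : Int
\v._ : d -> Bool
w : e
\w._ : e -> e
  unify d -> Bool ~ (e -> e) -> f
  unify d ~ e -> e
  unify Bool ~ f
_ _ : Bool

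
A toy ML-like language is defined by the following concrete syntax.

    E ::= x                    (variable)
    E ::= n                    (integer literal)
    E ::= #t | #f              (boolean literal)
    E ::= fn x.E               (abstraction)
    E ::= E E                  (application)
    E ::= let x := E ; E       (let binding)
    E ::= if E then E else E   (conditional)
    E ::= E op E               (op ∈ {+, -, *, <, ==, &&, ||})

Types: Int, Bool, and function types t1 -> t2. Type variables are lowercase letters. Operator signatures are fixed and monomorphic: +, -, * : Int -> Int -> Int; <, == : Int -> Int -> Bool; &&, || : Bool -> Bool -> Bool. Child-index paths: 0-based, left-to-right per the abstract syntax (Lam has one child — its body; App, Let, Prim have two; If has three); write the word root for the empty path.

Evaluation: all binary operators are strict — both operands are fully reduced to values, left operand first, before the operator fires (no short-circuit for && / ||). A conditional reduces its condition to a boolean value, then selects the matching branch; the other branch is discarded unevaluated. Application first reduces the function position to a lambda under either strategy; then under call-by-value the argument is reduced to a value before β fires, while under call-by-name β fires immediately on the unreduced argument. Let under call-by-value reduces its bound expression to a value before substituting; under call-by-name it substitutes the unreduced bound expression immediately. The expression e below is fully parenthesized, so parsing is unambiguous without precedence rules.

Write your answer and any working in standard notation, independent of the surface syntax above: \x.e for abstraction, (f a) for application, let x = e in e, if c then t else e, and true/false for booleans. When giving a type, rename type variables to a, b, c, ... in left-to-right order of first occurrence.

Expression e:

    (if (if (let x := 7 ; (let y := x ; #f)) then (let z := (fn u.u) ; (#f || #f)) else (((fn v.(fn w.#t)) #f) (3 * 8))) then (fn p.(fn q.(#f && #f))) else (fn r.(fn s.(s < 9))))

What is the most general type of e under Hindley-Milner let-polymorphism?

Answer: a -> Int -> Bool

Derivation:
let x : Int
x : Int
let y : Int
  unify Bool ~ Bool
u : a
\u._ : a -> a
let z : forall. a -> a
  unify Bool ~ Bool
  unify Bool ~ Bool
\w._ : c -> Bool
\v._ : b -> c -> Bool
  unify b -> c -> Bool ~ Bool -> d
  unify b ~ Bool
  unify c -> Bool ~ d
_ _ : c -> Bool
  unify Int ~ Int
  unify Int ~ Int
  unify c -> Bool ~ Int -> e
  unify c ~ Int
  unify Bool ~ e
_ _ : Bool
  unify Bool ~ Bool
  unify Bool ~ Bool
  unify Bool ~ Bool
  unify Bool ~ Bool
\q._ : g -> Bool
\p._ : f -> g -> Bool
s : i
  unify i ~ Int
  unify Int ~ Int
\s._ : Int -> Bool
\r._ : h -> Int -> Bool
  unify f -> g -> Bool ~ h -> Int -> Bool
  unify f ~ h
  unify g -> Bool ~ Int -> Bool
  unify g ~ Int
  unify Bool ~ Bool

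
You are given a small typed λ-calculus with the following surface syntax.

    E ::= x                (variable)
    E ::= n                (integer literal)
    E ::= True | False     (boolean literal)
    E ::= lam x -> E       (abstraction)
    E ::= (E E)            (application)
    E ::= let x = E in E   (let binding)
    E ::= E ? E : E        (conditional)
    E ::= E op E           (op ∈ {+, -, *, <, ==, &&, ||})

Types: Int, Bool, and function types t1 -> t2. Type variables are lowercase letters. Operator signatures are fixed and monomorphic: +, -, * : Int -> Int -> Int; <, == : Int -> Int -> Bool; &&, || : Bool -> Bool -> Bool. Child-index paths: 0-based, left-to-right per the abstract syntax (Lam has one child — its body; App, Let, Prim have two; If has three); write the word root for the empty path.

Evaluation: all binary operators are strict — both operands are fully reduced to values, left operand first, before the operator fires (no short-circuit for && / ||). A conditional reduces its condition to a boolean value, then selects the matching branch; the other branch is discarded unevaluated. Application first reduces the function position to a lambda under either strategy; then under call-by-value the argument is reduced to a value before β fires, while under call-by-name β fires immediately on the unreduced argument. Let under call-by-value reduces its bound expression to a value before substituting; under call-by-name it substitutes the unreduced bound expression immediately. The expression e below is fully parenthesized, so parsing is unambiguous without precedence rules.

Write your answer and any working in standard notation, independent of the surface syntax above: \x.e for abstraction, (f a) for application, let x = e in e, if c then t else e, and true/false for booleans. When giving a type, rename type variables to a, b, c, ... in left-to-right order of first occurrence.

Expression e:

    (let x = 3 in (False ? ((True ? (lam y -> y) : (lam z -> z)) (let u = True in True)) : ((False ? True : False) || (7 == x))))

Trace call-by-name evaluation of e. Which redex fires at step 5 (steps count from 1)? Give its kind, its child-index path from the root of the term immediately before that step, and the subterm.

Answer: delta at root : (false || false)

Working:
step 0: (let x = 3 in (if false then ((if true then (\y.y) else (\z.z)) (let u = true in true)) else ((if false then true else false) || (7 == x))))
step 1: [let@root] (if false then ((if true then (\y.y) else (\z.z)) (let u = true in true)) else ((if false then true else false) || (7 == 3)))
step 2: [if@root] ((if false then true else false) || (7 == 3))
step 3: [if@0] (false || (7 == 3))
step 4: [delta@1] (false || false)
step 5: [delta@root] false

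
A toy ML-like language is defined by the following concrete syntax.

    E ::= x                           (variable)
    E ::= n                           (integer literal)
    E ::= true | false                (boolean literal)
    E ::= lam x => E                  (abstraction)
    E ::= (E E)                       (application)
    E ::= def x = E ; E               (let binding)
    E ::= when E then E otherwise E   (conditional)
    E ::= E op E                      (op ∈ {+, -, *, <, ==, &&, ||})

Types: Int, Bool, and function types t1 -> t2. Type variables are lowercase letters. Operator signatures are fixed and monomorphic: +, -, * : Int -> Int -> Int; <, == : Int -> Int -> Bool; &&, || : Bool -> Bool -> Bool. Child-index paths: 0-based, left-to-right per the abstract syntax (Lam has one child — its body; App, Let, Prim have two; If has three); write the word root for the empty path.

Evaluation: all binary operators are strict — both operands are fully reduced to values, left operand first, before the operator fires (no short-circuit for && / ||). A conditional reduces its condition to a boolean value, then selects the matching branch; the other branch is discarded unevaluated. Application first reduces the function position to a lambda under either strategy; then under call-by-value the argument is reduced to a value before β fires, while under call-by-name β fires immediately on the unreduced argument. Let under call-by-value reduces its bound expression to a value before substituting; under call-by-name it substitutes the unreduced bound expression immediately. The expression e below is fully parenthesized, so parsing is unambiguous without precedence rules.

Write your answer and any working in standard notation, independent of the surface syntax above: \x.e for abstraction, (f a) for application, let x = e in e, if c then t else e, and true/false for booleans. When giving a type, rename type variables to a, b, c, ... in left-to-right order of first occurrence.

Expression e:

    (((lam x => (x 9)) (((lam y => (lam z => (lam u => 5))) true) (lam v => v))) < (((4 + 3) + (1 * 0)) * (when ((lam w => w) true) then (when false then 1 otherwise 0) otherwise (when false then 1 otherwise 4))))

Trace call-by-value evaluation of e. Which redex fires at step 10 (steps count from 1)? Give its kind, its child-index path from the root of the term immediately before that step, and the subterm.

Trace:
step 0: (((\x.(x 9)) (((\y.(\z.(\u.5))) true) (\v.v))) < (((4 + 3) + (1 * 0)) * (if ((\w.w) true) then (if false then 1 else 0) else (if false then 1 else 4))))
step 1: [beta@0.1.0] (((\x.(x 9)) ((\z.(\u.5)) (\v.v))) < (((4 + 3) + (1 * 0)) * (if ((\w.w) true) then (if false then 1 else 0) else (if false then 1 else 4))))
step 2: [beta@0.1] (((\x.(x 9)) (\u.5)) < (((4 + 3) + (1 * 0)) * (if ((\w.w) true) then (if false then 1 else 0) else (if false then 1 else 4))))
step 3: [beta@0] (((\u.5) 9) < (((4 + 3) + (1 * 0)) * (if ((\w.w) true) then (if false then 1 else 0) else (if false then 1 else 4))))
step 4: [beta@0] (5 < (((4 + 3) + (1 * 0)) * (if ((\w.w) true) then (if false then 1 else 0) else (if false then 1 else 4))))
step 5: [delta@1.0.0] (5 < ((7 + (1 * 0)) * (if ((\w.w) true) then (if false then 1 else 0) else (if false then 1 else 4))))
step 6: [delta@1.0.1] (5 < ((7 + 0) * (if ((\w.w) true) then (if false then 1 else 0) else (if false then 1 else 4))))
step 7: [delta@1.0] (5 < (7 * (if ((\w.w) true) then (if false then 1 else 0) else (if false then 1 else 4))))
step 8: [beta@1.1.0] (5 < (7 * (if true then (if false then 1 else 0) else (if false then 1 else 4))))
step 9: [if@1.1] (5 < (7 * (if false then 1 else 0)))
step 10: [if@1.1] (5 < (7 * 0))

Answer: if at 1.1 : (if false then 1 else 0)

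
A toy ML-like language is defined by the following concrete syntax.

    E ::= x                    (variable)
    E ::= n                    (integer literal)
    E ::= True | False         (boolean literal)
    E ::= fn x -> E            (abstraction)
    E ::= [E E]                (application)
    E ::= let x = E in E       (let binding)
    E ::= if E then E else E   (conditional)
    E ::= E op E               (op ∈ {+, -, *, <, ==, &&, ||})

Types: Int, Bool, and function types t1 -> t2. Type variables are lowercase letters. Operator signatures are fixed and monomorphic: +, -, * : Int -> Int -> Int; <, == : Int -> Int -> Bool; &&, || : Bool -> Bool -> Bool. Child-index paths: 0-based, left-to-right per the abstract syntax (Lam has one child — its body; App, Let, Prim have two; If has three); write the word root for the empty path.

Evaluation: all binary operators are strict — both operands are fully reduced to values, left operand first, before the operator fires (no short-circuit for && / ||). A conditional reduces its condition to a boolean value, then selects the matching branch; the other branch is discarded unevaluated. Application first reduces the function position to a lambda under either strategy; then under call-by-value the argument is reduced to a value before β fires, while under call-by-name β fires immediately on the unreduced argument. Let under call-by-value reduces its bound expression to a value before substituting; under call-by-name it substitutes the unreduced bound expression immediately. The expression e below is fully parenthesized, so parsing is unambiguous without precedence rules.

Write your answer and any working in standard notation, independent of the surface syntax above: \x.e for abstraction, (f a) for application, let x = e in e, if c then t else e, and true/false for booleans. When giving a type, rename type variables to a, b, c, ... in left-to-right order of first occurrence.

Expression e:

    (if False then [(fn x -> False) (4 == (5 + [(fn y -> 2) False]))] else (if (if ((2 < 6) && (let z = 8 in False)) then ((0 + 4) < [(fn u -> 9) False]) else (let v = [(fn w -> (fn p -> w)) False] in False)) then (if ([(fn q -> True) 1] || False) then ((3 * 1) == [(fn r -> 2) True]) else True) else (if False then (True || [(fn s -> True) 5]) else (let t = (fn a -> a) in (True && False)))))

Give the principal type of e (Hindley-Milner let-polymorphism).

Trace:
  unify Bool ~ Bool
\x._ : a -> Bool
  unify Int ~ Int
  unify Int ~ Int
\y._ : b -> Int
  unify b -> Int ~ Bool -> c
  unify b ~ Bool
  unify Int ~ c
_ _ : Int
  unify Int ~ Int
  unify Int ~ Int
  unify a -> Bool ~ Bool -> d
  unify a ~ Bool
  unify Bool ~ d
_ _ : Bool
  unify Int ~ Int
  unify Int ~ Int
  unify Bool ~ Bool
let z : Int
  unify Bool ~ Bool
  unify Bool ~ Bool
  unify Int ~ Int
  unify Int ~ Int
  unify Int ~ Int
\u._ : e -> Int
  unify e -> Int ~ Bool -> f
  unify e ~ Bool
  unify Int ~ f
_ _ : Int
  unify Int ~ Int
w : g
\p._ : h -> g
\w._ : g -> h -> g
  unify g -> h -> g ~ Bool -> i
  unify g ~ Bool
  unify h -> Bool ~ i
_ _ : h -> Bool
let v : forall. h -> Bool
  unify Bool ~ Bool
  unify Bool ~ Bool
\q._ : j -> Bool
  unify j -> Bool ~ Int -> k
  unify j ~ Int
  unify Bool ~ k
_ _ : Bool
  unify Bool ~ Bool
  unify Bool ~ Bool
  unify Bool ~ Bool
  unify Int ~ Int
  unify Int ~ Int
  unify Int ~ Int
\r._ : l -> Int
  unify l -> Int ~ Bool -> m
  unify l ~ Bool
  unify Int ~ m
_ _ : Int
  unify Int ~ Int
  unify Bool ~ Bool
  unify Bool ~ Bool
  unify Bool ~ Bool
\s._ : n -> Bool
  unify n -> Bool ~ Int -> o
  unify n ~ Int
  unify Bool ~ o
_ _ : Bool
  unify Bool ~ Bool
a : p
\a._ : p -> p
let t : forall. p -> p
  unify Bool ~ Bool
  unify Bool ~ Bool
  unify Bool ~ Bool
  unify Bool ~ Bool
  unify Bool ~ Bool

Answer: Bool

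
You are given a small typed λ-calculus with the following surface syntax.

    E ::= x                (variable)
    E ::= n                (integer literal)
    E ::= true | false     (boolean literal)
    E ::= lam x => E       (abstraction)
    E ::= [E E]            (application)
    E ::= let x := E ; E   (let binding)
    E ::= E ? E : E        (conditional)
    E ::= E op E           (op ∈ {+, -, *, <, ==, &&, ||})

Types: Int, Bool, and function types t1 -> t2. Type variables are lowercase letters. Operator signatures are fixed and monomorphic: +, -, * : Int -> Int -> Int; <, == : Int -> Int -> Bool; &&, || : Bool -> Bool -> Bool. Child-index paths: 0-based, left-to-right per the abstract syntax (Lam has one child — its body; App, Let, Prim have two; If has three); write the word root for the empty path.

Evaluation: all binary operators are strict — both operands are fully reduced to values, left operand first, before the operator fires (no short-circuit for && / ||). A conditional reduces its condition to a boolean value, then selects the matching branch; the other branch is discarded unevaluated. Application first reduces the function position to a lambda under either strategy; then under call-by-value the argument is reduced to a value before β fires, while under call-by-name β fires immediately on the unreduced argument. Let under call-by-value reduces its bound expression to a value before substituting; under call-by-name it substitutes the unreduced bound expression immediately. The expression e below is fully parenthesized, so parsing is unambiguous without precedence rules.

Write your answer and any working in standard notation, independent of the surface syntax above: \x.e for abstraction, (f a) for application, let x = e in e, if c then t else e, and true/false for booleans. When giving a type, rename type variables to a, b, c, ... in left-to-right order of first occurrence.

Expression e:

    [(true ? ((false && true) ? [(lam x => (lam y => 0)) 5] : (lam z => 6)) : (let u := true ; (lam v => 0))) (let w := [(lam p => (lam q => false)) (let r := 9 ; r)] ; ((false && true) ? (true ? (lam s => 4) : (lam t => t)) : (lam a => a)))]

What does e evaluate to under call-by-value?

Answer: 6

Trace:
step 0: ((if true then (if (false && true) then ((\x.(\y.0)) 5) else (\z.6)) else (let u = true in (\v.0))) (let w = ((\p.(\q.false)) (let r = 9 in r)) in (if (false && true) then (if true then (\s.4) else (\t.t)) else (\a.a))))
step 1: [if@0] ((if (false && true) then ((\x.(\y.0)) 5) else (\z.6)) (let w = ((\p.(\q.false)) (let r = 9 in r)) in (if (false && true) then (if true then (\s.4) else (\t.t)) else (\a.a))))
step 2: [delta@0.0] ((if false then ((\x.(\y.0)) 5) else (\z.6)) (let w = ((\p.(\q.false)) (let r = 9 in r)) in (if (false && true) then (if true then (\s.4) else (\t.t)) else (\a.a))))
step 3: [if@0] ((\z.6) (let w = ((\p.(\q.false)) (let r = 9 in r)) in (if (false && true) then (if true then (\s.4) else (\t.t)) else (\a.a))))
step 4: [let@1.0.1] ((\z.6) (let w = ((\p.(\q.false)) 9) in (if (false && true) then (if true then (\s.4) else (\t.t)) else (\a.a))))
step 5: [beta@1.0] ((\z.6) (let w = (\q.false) in (if (false && true) then (if true then (\s.4) else (\t.t)) else (\a.a))))
step 6: [let@1] ((\z.6) (if (false && true) then (if true then (\s.4) else (\t.t)) else (\a.a)))
step 7: [delta@1.0] ((\z.6) (if false then (if true then (\s.4) else (\t.t)) else (\a.a)))
step 8: [if@1] ((\z.6) (\a.a))
step 9: [beta@root] 6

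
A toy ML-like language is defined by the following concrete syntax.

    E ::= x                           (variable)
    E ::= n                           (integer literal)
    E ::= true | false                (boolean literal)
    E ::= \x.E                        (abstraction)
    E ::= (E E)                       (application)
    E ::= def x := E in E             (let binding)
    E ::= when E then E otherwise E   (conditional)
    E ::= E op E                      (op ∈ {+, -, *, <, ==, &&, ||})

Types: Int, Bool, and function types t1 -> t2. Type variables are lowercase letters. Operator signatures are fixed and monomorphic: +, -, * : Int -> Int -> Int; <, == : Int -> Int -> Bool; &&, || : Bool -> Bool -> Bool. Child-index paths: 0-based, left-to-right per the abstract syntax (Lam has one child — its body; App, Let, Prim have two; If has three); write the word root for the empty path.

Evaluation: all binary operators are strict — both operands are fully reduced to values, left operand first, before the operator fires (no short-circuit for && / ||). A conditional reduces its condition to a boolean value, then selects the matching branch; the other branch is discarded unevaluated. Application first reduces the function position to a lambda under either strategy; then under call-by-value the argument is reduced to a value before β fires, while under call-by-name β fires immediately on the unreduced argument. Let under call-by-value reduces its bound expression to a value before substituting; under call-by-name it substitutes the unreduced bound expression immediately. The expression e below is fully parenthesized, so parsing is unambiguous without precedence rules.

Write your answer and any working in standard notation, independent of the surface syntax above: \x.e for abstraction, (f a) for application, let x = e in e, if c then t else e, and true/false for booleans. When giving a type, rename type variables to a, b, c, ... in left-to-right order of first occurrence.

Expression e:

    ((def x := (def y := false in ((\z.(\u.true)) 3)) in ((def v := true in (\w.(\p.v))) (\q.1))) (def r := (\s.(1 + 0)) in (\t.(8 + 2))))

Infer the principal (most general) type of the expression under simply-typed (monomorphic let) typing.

Answer: Bool

Derivation:
let y : Bool
\u._ : b -> Bool
\z._ : a -> b -> Bool
  unify a -> b -> Bool ~ Int -> c
  unify a ~ Int
  unify b -> Bool ~ c
_ _ : b -> Bool
let x : b -> Bool
let v : Bool
v : Bool
\p._ : e -> Bool
\w._ : d -> e -> Bool
\q._ : f -> Int
  unify d -> e -> Bool ~ (f -> Int) -> g
  unify d ~ f -> Int
  unify e -> Bool ~ g
_ _ : e -> Bool
  unify Int ~ Int
  unify Int ~ Int
\s._ : h -> Int
let r : h -> Int
  unify Int ~ Int
  unify Int ~ Int
\t._ : i -> Int
  unify e -> Bool ~ (i -> Int) -> j
  unify e ~ i -> Int
  unify Bool ~ j
_ _ : Bool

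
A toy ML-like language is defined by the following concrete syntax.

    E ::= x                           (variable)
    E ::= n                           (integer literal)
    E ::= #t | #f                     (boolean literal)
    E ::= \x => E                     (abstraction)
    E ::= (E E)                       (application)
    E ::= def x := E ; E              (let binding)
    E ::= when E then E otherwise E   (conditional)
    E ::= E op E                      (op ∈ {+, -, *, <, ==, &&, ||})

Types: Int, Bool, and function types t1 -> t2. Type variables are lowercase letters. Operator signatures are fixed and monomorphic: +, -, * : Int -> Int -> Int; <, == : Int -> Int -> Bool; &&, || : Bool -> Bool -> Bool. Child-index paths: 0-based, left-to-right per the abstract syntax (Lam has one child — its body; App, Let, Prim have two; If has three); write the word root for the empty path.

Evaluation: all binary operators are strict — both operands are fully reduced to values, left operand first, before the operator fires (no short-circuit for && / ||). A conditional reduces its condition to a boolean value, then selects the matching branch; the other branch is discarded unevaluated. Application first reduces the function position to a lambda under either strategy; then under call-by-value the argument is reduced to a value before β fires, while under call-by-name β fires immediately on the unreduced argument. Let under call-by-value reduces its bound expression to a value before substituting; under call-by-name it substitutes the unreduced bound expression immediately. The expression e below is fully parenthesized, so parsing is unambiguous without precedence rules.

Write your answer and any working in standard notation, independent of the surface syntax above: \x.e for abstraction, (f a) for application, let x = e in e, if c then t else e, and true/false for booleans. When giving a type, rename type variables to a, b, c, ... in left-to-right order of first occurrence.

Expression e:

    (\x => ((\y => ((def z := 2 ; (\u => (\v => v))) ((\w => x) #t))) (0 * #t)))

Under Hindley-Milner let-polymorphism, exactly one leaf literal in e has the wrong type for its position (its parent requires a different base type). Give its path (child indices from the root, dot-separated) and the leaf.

Answer: 0.1.1 : true

Derivation:
let z : Int
v : d
\v._ : d -> d
\u._ : c -> d -> d
x : a
\w._ : e -> a
  unify e -> a ~ Bool -> f
  unify e ~ Bool
  unify a ~ f
_ _ : f
  unify c -> d -> d ~ f -> g
  unify c ~ f
  unify d -> d ~ g
_ _ : d -> d
\y._ : b -> d -> d
  unify Int ~ Int
  unify Bool ~ Int
  FAIL: mismatch Bool ~ Int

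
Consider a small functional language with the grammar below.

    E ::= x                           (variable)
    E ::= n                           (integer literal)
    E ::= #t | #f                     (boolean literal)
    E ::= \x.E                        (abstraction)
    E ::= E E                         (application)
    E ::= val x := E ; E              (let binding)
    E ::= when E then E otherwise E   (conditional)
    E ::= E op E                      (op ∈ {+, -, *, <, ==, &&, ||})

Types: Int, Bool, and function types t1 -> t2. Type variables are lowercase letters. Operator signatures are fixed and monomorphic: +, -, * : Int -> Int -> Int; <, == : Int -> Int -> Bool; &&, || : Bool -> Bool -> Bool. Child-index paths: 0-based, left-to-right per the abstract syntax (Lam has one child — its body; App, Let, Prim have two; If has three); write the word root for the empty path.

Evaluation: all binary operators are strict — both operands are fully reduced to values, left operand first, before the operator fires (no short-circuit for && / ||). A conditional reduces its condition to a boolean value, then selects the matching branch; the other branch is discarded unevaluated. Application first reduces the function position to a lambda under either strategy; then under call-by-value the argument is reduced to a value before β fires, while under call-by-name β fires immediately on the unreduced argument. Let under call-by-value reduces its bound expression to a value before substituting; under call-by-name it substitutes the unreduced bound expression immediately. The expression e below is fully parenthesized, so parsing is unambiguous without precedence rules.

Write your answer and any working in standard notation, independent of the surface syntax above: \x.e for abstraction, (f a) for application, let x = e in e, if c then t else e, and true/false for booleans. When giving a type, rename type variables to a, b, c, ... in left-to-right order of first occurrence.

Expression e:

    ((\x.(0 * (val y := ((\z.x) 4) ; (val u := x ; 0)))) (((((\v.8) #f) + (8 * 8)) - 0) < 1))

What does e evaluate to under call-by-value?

Answer: 0

Trace:
step 0: ((\x.(0 * (let y = ((\z.x) 4) in (let u = x in 0)))) (((((\v.8) false) + (8 * 8)) - 0) < 1))
step 1: [beta@1.0.0.0] ((\x.(0 * (let y = ((\z.x) 4) in (let u = x in 0)))) (((8 + (8 * 8)) - 0) < 1))
step 2: [delta@1.0.0.1] ((\x.(0 * (let y = ((\z.x) 4) in (let u = x in 0)))) (((8 + 64) - 0) < 1))
step 3: [delta@1.0.0] ((\x.(0 * (let y = ((\z.x) 4) in (let u = x in 0)))) ((72 - 0) < 1))
step 4: [delta@1.0] ((\x.(0 * (let y = ((\z.x) 4) in (let u = x in 0)))) (72 < 1))
step 5: [delta@1] ((\x.(0 * (let y = ((\z.x) 4) in (let u = x in 0)))) false)
step 6: [beta@root] (0 * (let y = ((\z.false) 4) in (let u = false in 0)))
step 7: [beta@1.0] (0 * (let y = false in (let u = false in 0)))
step 8: [let@1] (0 * (let u = false in 0))
step 9: [let@1] (0 * 0)
step 10: [delta@root] 0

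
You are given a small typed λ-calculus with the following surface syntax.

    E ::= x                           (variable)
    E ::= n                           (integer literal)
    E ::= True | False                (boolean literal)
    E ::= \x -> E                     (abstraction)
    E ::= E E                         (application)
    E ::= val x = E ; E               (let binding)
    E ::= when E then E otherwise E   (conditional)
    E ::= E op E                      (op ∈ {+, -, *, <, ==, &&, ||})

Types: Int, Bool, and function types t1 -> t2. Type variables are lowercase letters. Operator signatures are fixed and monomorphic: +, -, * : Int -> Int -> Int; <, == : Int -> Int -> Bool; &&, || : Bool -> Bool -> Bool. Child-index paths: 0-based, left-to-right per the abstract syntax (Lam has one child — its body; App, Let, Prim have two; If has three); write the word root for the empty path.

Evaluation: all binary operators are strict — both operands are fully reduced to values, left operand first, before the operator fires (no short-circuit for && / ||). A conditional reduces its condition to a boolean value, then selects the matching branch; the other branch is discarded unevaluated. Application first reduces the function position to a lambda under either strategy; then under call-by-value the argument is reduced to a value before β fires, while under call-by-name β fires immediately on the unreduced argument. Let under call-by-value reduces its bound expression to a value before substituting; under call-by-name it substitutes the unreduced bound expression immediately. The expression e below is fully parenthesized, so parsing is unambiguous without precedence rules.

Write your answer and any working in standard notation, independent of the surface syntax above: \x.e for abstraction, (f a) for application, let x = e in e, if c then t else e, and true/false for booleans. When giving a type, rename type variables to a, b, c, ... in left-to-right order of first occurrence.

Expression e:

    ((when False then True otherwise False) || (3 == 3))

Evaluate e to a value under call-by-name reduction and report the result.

Answer: true

Derivation:
step 0: ((if false then true else false) || (3 == 3))
step 1: [if@0] (false || (3 == 3))
step 2: [delta@1] (false || true)
step 3: [delta@root] true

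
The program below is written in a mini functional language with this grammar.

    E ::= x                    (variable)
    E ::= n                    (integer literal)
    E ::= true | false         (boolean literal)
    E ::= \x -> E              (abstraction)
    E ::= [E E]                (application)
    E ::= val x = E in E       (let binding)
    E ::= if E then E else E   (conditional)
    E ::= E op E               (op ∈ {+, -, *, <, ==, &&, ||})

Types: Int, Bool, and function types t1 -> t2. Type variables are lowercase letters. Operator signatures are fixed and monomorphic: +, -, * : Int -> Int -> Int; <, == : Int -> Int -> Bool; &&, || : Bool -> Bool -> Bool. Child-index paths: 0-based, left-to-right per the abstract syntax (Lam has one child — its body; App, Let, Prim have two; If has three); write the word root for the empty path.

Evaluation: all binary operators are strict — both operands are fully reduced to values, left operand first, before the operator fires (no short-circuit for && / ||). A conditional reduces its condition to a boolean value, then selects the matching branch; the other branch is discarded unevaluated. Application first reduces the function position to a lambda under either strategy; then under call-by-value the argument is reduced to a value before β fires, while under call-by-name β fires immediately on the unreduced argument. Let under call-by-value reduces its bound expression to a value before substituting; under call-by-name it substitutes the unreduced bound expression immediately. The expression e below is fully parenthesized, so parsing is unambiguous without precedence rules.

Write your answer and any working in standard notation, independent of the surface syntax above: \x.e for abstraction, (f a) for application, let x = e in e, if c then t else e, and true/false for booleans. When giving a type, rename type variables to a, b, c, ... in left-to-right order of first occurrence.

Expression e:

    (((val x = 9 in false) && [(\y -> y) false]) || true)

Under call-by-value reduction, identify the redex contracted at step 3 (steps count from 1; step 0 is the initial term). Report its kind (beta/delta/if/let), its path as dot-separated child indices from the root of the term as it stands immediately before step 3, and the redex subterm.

Answer: delta at 0 : (false && false)

Derivation:
step 0: (((let x = 9 in false) && ((\y.y) false)) || true)
step 1: [let@0.0] ((false && ((\y.y) false)) || true)
step 2: [beta@0.1] ((false && false) || true)
step 3: [delta@0] (false || true)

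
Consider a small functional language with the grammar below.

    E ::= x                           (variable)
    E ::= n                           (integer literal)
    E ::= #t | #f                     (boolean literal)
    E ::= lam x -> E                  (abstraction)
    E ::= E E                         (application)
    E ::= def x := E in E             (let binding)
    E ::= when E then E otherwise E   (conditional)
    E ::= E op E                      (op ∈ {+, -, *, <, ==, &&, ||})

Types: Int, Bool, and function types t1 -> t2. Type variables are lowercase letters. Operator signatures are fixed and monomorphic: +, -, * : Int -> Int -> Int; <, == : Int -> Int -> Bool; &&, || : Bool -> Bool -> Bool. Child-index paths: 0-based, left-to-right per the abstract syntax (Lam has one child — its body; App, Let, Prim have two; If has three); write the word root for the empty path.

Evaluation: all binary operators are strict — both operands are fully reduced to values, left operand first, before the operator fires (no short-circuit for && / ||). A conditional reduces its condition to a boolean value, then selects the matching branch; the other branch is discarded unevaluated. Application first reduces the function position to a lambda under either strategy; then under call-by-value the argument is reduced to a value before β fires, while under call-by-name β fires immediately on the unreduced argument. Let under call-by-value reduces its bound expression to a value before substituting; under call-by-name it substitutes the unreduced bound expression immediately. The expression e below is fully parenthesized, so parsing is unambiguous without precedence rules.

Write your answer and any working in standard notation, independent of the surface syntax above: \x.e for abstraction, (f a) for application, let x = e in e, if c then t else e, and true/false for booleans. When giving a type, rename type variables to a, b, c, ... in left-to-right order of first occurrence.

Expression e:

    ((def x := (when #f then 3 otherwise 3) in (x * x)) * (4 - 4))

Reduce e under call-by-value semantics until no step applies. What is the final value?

Answer: 0

Derivation:
step 0: ((let x = (if false then 3 else 3) in (x * x)) * (4 - 4))
step 1: [if@0.0] ((let x = 3 in (x * x)) * (4 - 4))
step 2: [let@0] ((3 * 3) * (4 - 4))
step 3: [delta@0] (9 * (4 - 4))
step 4: [delta@1] (9 * 0)
step 5: [delta@root] 0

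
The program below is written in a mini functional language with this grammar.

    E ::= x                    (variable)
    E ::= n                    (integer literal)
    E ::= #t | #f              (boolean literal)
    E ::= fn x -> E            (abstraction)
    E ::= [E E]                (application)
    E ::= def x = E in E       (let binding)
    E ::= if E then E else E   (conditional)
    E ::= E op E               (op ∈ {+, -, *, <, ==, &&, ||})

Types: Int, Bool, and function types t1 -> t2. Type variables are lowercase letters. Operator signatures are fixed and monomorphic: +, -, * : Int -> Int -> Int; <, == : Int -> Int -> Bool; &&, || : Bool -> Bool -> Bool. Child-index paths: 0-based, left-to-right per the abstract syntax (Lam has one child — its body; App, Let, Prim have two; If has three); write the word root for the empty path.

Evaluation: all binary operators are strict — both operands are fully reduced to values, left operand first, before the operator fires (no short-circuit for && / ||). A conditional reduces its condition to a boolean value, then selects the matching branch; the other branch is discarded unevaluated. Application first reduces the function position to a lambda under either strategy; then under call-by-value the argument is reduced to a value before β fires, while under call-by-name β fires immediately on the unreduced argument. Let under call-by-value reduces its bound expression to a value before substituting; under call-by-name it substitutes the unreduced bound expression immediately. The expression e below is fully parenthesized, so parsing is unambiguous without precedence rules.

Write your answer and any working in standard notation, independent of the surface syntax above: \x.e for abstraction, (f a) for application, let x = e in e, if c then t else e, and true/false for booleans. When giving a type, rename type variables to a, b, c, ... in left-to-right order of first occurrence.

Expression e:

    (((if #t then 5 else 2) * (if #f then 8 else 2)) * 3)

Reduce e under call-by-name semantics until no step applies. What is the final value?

Derivation:
step 0: (((if true then 5 else 2) * (if false then 8 else 2)) * 3)
step 1: [if@0.0] ((5 * (if false then 8 else 2)) * 3)
step 2: [if@0.1] ((5 * 2) * 3)
step 3: [delta@0] (10 * 3)
step 4: [delta@root] 30

Answer: 30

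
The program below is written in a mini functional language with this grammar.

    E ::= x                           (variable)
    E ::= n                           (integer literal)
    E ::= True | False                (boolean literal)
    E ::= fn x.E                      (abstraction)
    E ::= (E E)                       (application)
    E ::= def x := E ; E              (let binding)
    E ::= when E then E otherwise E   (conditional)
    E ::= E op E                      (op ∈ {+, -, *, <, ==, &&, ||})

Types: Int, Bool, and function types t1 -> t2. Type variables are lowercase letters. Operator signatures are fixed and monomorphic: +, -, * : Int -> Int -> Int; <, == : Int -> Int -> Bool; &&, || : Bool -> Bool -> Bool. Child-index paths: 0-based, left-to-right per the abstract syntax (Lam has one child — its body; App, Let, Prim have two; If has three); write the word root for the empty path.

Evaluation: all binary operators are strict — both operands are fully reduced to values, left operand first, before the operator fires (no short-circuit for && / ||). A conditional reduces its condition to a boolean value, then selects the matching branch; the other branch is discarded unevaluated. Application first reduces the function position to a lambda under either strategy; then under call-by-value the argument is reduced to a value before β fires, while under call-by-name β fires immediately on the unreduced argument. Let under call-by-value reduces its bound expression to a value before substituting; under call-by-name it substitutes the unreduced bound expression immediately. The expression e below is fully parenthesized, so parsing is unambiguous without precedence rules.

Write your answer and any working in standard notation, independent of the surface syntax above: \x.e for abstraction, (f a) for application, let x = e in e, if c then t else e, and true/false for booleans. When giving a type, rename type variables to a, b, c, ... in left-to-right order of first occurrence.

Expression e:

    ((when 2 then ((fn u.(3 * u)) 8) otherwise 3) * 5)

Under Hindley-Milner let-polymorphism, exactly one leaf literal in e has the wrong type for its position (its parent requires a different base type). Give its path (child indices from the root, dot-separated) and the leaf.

Answer: 0.0 : 2

Working:
  unify Int ~ Bool
  FAIL: mismatch Int ~ Bool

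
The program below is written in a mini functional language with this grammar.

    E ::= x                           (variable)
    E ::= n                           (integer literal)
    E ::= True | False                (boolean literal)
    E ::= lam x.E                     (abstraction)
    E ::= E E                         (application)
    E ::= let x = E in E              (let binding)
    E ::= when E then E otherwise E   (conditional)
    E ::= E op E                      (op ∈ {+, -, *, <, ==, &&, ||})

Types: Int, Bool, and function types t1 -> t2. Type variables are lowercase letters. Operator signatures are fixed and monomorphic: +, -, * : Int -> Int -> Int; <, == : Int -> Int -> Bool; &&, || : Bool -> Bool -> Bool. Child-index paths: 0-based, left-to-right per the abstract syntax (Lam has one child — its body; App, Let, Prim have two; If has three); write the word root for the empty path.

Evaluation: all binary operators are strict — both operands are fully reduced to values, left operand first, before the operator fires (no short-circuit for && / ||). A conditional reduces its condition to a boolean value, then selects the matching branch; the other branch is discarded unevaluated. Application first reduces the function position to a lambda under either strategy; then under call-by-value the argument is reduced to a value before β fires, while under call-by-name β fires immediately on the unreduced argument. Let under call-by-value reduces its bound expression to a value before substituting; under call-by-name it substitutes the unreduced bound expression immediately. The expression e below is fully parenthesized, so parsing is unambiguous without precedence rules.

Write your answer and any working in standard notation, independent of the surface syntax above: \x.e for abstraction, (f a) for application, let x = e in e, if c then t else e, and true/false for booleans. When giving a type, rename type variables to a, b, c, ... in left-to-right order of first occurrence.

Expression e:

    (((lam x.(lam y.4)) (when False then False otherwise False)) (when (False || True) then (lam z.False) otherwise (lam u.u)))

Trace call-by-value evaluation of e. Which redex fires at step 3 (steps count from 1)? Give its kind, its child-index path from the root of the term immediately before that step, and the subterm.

Answer: delta at 1.0 : (false || true)

Derivation:
step 0: (((\x.(\y.4)) (if false then false else false)) (if (false || true) then (\z.false) else (\u.u)))
step 1: [if@0.1] (((\x.(\y.4)) false) (if (false || true) then (\z.false) else (\u.u)))
step 2: [beta@0] ((\y.4) (if (false || true) then (\z.false) else (\u.u)))
step 3: [delta@1.0] ((\y.4) (if true then (\z.false) else (\u.u)))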